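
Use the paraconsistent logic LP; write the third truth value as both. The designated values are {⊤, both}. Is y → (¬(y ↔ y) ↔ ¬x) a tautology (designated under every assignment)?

Countermodel: y=⊤, x=⊥ gives ⊥, which is not designated.

No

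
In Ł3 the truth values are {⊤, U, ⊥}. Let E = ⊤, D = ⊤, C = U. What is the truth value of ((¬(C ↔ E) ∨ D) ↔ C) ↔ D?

C ↔ E = U ↔ ⊤ = U  [1 − |½−1|]
¬(C ↔ E) = ¬U = U
¬(C ↔ E) ∨ D = U ∨ ⊤ = ⊤
(¬(C ↔ E) ∨ D) ↔ C = ⊤ ↔ U = U
((¬(C ↔ E) ∨ D) ↔ C) ↔ D = U ↔ ⊤ = U

U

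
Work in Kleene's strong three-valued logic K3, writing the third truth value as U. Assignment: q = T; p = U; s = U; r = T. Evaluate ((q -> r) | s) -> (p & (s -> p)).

q -> r = T -> T = T
(q -> r) | s = T | U = T
s -> p = U -> U = U  [~U | U]
p & (s -> p) = U & U = U
((q -> r) | s) -> (p & (s -> p)) = T -> U = U

U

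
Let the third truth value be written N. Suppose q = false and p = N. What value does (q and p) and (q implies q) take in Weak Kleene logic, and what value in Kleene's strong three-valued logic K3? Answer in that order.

In Weak Kleene logic: q and p = false and N = N
q implies q = false implies false = true
(q and p) and (q implies q) = N and true = N
In Kleene's strong three-valued logic K3: q and p = false and N = false
q implies q = false implies false = true
(q and p) and (q implies q) = false and true = false
They differ because Weak Kleene logic and Kleene's strong three-valued logic K3 treat N differently under the binary connectives.

N; false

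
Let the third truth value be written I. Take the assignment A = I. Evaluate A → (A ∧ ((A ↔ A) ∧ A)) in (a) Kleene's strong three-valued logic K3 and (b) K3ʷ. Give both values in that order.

In Kleene's strong three-valued logic K3: A ↔ A = I ↔ I = I
(A ↔ A) ∧ A = I ∧ I = I
A ∧ ((A ↔ A) ∧ A) = I ∧ I = I
A → (A ∧ ((A ↔ A) ∧ A)) = I → I = I  [¬I ∨ I]
In K3ʷ: A ↔ A = I ↔ I = I
(A ↔ A) ∧ A = I ∧ I = I
A ∧ ((A ↔ A) ∧ A) = I ∧ I = I
A → (A ∧ ((A ↔ A) ∧ A)) = I → I = I  [any arg is the third value ⇒ result is the third value]

I; I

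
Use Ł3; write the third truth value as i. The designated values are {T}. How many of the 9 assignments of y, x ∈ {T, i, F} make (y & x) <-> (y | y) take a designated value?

Of the 9 assignments, 6 give a value in {T}.

6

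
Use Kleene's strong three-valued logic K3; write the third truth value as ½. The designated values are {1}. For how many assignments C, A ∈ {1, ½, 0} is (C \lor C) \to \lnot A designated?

Of the 9 assignments, 5 give a value in {1}.

5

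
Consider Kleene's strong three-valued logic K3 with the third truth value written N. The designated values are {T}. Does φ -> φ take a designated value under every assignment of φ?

Countermodel: φ=N gives N, which is not designated.

No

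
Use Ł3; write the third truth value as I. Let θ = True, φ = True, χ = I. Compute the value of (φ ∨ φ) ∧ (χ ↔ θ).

I

φ ∨ φ = True ∨ True = True
χ ↔ θ = I ↔ True = I  [1 − |½−1|]
(φ ∨ φ) ∧ (χ ↔ θ) = True ∧ I = I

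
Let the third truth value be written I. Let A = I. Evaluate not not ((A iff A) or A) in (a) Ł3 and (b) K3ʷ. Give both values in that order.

⊤; I

In Ł3: A iff A = I iff I = ⊤  [1 − |½−½|]
(A iff A) or A = ⊤ or I = ⊤
not ((A iff A) or A) = not ⊤ = ⊥
not not ((A iff A) or A) = not ⊥ = ⊤
In K3ʷ: A iff A = I iff I = I
(A iff A) or A = I or I = I
not ((A iff A) or A) = not I = I
not not ((A iff A) or A) = not I = I
They differ because Ł3 and K3ʷ treat I differently under the binary connectives.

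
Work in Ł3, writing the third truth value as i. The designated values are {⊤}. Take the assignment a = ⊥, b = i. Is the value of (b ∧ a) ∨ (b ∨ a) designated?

No

b ∧ a = i ∧ ⊥ = ⊥
b ∨ a = i ∨ ⊥ = i
(b ∧ a) ∨ (b ∨ a) = ⊥ ∨ i = i
i ∉ {⊤}.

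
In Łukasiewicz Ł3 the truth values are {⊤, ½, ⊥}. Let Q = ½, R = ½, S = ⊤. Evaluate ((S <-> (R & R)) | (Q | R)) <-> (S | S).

R & R = ½ & ½ = ½
S <-> (R & R) = ⊤ <-> ½ = ½  [1 − |1−½|]
Q | R = ½ | ½ = ½
(S <-> (R & R)) | (Q | R) = ½ | ½ = ½
S | S = ⊤ | ⊤ = ⊤
((S <-> (R & R)) | (Q | R)) <-> (S | S) = ½ <-> ⊤ = ½

½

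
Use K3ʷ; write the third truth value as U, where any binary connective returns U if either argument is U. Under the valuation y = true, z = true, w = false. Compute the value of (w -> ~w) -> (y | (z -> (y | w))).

true

~w = ~false = true
w -> ~w = false -> true = true
y | w = true | false = true
z -> (y | w) = true -> true = true
y | (z -> (y | w)) = true | true = true
(w -> ~w) -> (y | (z -> (y | w))) = true -> true = true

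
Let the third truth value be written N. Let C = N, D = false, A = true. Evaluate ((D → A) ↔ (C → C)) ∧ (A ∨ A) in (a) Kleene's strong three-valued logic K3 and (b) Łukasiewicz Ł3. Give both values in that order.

In Kleene's strong three-valued logic K3: D → A = false → true = true
C → C = N → N = N
(D → A) ↔ (C → C) = true ↔ N = N
A ∨ A = true ∨ true = true
((D → A) ↔ (C → C)) ∧ (A ∨ A) = N ∧ true = N
In Łukasiewicz Ł3: D → A = false → true = true
C → C = N → N = true  [min(1, 1−½+½)]
(D → A) ↔ (C → C) = true ↔ true = true
A ∨ A = true ∨ true = true
((D → A) ↔ (C → C)) ∧ (A ∨ A) = true ∧ true = true
They differ because Kleene's strong three-valued logic K3 and Łukasiewicz Ł3 treat N differently under implication.

N; true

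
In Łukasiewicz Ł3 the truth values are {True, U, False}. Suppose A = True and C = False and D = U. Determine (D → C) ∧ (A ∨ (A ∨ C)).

D → C = U → False = U
A ∨ C = True ∨ False = True
A ∨ (A ∨ C) = True ∨ True = True
(D → C) ∧ (A ∨ (A ∨ C)) = U ∧ True = U

U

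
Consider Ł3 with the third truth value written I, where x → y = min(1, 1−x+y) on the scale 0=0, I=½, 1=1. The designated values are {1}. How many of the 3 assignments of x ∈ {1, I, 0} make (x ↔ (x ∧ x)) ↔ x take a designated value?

1

x=1: 1 ✓
x=I: I ·
x=0: 0 ·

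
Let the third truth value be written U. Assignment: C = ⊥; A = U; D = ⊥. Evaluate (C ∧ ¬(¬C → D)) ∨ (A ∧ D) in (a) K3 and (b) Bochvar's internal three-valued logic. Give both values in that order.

⊥; U

In K3: ¬C = ¬⊥ = ⊤
¬C → D = ⊤ → ⊥ = ⊥
¬(¬C → D) = ¬⊥ = ⊤
C ∧ ¬(¬C → D) = ⊥ ∧ ⊤ = ⊥
A ∧ D = U ∧ ⊥ = ⊥
(C ∧ ¬(¬C → D)) ∨ (A ∧ D) = ⊥ ∨ ⊥ = ⊥
In Bochvar's internal three-valued logic: ¬C = ¬⊥ = ⊤
¬C → D = ⊤ → ⊥ = ⊥
¬(¬C → D) = ¬⊥ = ⊤
C ∧ ¬(¬C → D) = ⊥ ∧ ⊤ = ⊥
A ∧ D = U ∧ ⊥ = U
(C ∧ ¬(¬C → D)) ∨ (A ∧ D) = ⊥ ∨ U = U
They differ because K3 and Bochvar's internal three-valued logic treat U differently under the binary connectives.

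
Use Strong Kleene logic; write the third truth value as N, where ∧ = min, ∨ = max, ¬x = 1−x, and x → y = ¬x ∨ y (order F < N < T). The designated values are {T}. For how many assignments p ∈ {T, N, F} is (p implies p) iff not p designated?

p=T: F ·
p=N: N ·
p=F: T ✓

1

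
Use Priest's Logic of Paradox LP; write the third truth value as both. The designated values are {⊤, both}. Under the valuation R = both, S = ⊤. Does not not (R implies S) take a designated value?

R implies S = both implies ⊤ = ⊤
not (R implies S) = not ⊤ = ⊥
not not (R implies S) = not ⊥ = ⊤
⊤ ∈ {⊤, both}.

Yes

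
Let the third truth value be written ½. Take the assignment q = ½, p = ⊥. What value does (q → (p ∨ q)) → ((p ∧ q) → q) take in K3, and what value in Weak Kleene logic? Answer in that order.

In K3: p ∨ q = ⊥ ∨ ½ = ½
q → (p ∨ q) = ½ → ½ = ½  [¬½ ∨ ½]
p ∧ q = ⊥ ∧ ½ = ⊥
(p ∧ q) → q = ⊥ → ½ = ⊤
(q → (p ∨ q)) → ((p ∧ q) → q) = ½ → ⊤ = ⊤
In Weak Kleene logic: p ∨ q = ⊥ ∨ ½ = ½
q → (p ∨ q) = ½ → ½ = ½  [any arg is the third value ⇒ result is the third value]
p ∧ q = ⊥ ∧ ½ = ½
(p ∧ q) → q = ½ → ½ = ½
(q → (p ∨ q)) → ((p ∧ q) → q) = ½ → ½ = ½
They differ because K3 and Weak Kleene logic treat ½ differently under the binary connectives.

⊤; ½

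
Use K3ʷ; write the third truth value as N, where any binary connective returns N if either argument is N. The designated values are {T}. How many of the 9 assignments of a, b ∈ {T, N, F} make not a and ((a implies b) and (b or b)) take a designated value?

1

Designated under: (a=F, b=T).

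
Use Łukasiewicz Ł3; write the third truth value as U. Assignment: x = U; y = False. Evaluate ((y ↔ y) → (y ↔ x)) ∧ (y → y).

y ↔ y = False ↔ False = True
y ↔ x = False ↔ U = U  [1 − |0−½|]
(y ↔ y) → (y ↔ x) = True → U = U
y → y = False → False = True
((y ↔ y) → (y ↔ x)) ∧ (y → y) = U ∧ True = U

U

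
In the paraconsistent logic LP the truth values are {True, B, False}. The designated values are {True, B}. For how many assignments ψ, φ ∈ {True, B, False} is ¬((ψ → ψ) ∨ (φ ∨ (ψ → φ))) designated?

Designated under: (ψ=B, φ=B); (ψ=B, φ=False).

2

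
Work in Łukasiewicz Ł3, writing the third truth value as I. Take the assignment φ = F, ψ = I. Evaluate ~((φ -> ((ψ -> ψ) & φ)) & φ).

ψ -> ψ = I -> I = T  [min(1, 1−½+½)]
(ψ -> ψ) & φ = T & F = F
φ -> ((ψ -> ψ) & φ) = F -> F = T
(φ -> ((ψ -> ψ) & φ)) & φ = T & F = F
~((φ -> ((ψ -> ψ) & φ)) & φ) = ~F = T

T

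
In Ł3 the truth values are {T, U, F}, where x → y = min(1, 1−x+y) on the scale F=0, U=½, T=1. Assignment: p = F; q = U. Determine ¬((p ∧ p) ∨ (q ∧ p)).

p ∧ p = F ∧ F = F
q ∧ p = U ∧ F = F
(p ∧ p) ∨ (q ∧ p) = F ∨ F = F
¬((p ∧ p) ∨ (q ∧ p)) = ¬F = T

T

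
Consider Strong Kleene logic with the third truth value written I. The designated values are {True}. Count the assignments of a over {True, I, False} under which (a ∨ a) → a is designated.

a=True: True ✓
a=I: I ·
a=False: True ✓

2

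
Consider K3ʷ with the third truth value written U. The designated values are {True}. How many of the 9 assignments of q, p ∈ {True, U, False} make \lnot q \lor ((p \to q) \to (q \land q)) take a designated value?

Designated under: (q=True, p=True); (q=True, p=False); (q=False, p=True); (q=False, p=False).

4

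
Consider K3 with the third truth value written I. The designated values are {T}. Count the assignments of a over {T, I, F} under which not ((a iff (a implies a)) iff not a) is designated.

2

a=T: T ✓
a=I: I ·
a=F: T ✓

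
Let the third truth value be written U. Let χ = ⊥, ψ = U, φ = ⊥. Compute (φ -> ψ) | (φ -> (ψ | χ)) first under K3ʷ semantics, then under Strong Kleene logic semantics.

In K3ʷ: φ -> ψ = ⊥ -> U = U  [any arg is the third value ⇒ result is the third value]
ψ | χ = U | ⊥ = U
φ -> (ψ | χ) = ⊥ -> U = U
(φ -> ψ) | (φ -> (ψ | χ)) = U | U = U
In Strong Kleene logic: φ -> ψ = ⊥ -> U = ⊤
ψ | χ = U | ⊥ = U
φ -> (ψ | χ) = ⊥ -> U = ⊤
(φ -> ψ) | (φ -> (ψ | χ)) = ⊤ | ⊤ = ⊤
They differ because K3ʷ and Strong Kleene logic treat U differently under the binary connectives.

U; ⊤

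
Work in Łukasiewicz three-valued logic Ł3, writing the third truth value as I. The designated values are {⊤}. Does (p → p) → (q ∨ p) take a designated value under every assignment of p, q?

No

Countermodel: p=I, q=I gives I, which is not designated.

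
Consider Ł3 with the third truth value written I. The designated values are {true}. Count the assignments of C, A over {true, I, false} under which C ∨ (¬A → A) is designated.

7

Of the 9 assignments, 7 give a value in {true}.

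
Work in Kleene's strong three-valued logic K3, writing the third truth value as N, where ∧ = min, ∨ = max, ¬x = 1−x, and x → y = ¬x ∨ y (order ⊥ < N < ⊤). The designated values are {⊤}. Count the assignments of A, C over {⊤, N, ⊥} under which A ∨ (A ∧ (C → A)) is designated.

3

Designated under: (A=⊤, C=⊤); (A=⊤, C=N); (A=⊤, C=⊥).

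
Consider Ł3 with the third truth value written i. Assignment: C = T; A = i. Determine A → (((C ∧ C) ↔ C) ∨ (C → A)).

C ∧ C = T ∧ T = T
(C ∧ C) ↔ C = T ↔ T = T
C → A = T → i = i  [min(1, 1−1+½)]
((C ∧ C) ↔ C) ∨ (C → A) = T ∨ i = T
A → (((C ∧ C) ↔ C) ∨ (C → A)) = i → T = T

T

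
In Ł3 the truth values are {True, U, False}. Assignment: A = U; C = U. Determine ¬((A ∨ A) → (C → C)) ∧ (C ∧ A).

A ∨ A = U ∨ U = U
C → C = U → U = True  [min(1, 1−½+½)]
(A ∨ A) → (C → C) = U → True = True
¬((A ∨ A) → (C → C)) = ¬True = False
C ∧ A = U ∧ U = U
¬((A ∨ A) → (C → C)) ∧ (C ∧ A) = False ∧ U = False

False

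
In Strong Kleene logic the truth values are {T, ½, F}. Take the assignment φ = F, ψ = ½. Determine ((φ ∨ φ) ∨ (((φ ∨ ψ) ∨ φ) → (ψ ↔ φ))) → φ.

φ ∨ φ = F ∨ F = F
φ ∨ ψ = F ∨ ½ = ½
(φ ∨ ψ) ∨ φ = ½ ∨ F = ½
ψ ↔ φ = ½ ↔ F = ½
((φ ∨ ψ) ∨ φ) → (ψ ↔ φ) = ½ → ½ = ½  [¬½ ∨ ½]
(φ ∨ φ) ∨ (((φ ∨ ψ) ∨ φ) → (ψ ↔ φ)) = F ∨ ½ = ½
((φ ∨ φ) ∨ (((φ ∨ ψ) ∨ φ) → (ψ ↔ φ))) → φ = ½ → F = ½

½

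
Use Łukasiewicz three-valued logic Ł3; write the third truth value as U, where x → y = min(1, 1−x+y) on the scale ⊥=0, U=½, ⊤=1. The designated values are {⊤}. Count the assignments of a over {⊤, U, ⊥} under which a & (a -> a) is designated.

a=⊤: ⊤ ✓
a=U: U ·
a=⊥: ⊥ ·

1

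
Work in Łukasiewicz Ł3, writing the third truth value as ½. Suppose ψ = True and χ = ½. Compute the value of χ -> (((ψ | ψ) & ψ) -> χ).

True

ψ | ψ = True | True = True
(ψ | ψ) & ψ = True & True = True
((ψ | ψ) & ψ) -> χ = True -> ½ = ½
χ -> (((ψ | ψ) & ψ) -> χ) = ½ -> ½ = True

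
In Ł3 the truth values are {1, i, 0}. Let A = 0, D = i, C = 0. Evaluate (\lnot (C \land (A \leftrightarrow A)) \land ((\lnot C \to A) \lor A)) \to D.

1

A \leftrightarrow A = 0 \leftrightarrow 0 = 1
C \land (A \leftrightarrow A) = 0 \land 1 = 0
\lnot (C \land (A \leftrightarrow A)) = \lnot 0 = 1
\lnot C = \lnot 0 = 1
\lnot C \to A = 1 \to 0 = 0
(\lnot C \to A) \lor A = 0 \lor 0 = 0
\lnot (C \land (A \leftrightarrow A)) \land ((\lnot C \to A) \lor A) = 1 \land 0 = 0
(\lnot (C \land (A \leftrightarrow A)) \land ((\lnot C \to A) \lor A)) \to D = 0 \to i = 1  [min(1, 1−0+½)]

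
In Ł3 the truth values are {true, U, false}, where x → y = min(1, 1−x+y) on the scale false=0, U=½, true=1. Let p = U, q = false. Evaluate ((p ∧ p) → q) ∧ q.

false

p ∧ p = U ∧ U = U
(p ∧ p) → q = U → false = U  [min(1, 1−½+0)]
((p ∧ p) → q) ∧ q = U ∧ false = false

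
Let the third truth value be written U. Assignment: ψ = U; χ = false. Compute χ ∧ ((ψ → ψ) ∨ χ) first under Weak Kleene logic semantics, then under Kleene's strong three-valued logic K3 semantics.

In Weak Kleene logic: ψ → ψ = U → U = U  [any arg is the third value ⇒ result is the third value]
(ψ → ψ) ∨ χ = U ∨ false = U
χ ∧ ((ψ → ψ) ∨ χ) = false ∧ U = U
In Kleene's strong three-valued logic K3: ψ → ψ = U → U = U  [¬U ∨ U]
(ψ → ψ) ∨ χ = U ∨ false = U
χ ∧ ((ψ → ψ) ∨ χ) = false ∧ U = false
They differ because Weak Kleene logic and Kleene's strong three-valued logic K3 treat U differently under the binary connectives.

U; false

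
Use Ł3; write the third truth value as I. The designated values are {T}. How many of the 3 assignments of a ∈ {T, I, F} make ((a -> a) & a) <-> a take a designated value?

3

a=T: T ✓
a=I: T ✓
a=F: T ✓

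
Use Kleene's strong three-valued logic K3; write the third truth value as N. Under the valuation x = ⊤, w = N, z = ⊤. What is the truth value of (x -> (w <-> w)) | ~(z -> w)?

w <-> w = N <-> N = N
x -> (w <-> w) = ⊤ -> N = N
z -> w = ⊤ -> N = N
~(z -> w) = ~N = N
(x -> (w <-> w)) | ~(z -> w) = N | N = N

N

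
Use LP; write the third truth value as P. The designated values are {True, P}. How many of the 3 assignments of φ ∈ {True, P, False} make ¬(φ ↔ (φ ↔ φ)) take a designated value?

φ=True: False ·
φ=P: P ✓
φ=False: True ✓

2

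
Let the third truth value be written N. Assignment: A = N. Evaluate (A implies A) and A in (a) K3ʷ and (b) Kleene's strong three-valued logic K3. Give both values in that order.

N; N

In K3ʷ: A implies A = N implies N = N
(A implies A) and A = N and N = N
In Kleene's strong three-valued logic K3: A implies A = N implies N = N  [not N or N]
(A implies A) and A = N and N = N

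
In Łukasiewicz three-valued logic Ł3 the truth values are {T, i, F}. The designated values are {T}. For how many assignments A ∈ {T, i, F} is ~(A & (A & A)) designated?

1

A=T: F ·
A=i: i ·
A=F: T ✓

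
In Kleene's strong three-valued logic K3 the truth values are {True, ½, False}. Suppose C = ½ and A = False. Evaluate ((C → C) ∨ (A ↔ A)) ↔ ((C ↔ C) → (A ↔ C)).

½

C → C = ½ → ½ = ½  [¬½ ∨ ½]
A ↔ A = False ↔ False = True
(C → C) ∨ (A ↔ A) = ½ ∨ True = True
C ↔ C = ½ ↔ ½ = ½
A ↔ C = False ↔ ½ = ½
(C ↔ C) → (A ↔ C) = ½ → ½ = ½
((C → C) ∨ (A ↔ A)) ↔ ((C ↔ C) → (A ↔ C)) = True ↔ ½ = ½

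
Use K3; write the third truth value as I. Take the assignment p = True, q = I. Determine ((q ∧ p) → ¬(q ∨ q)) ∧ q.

I

q ∧ p = I ∧ True = I
q ∨ q = I ∨ I = I
¬(q ∨ q) = ¬I = I
(q ∧ p) → ¬(q ∨ q) = I → I = I  [¬I ∨ I]
((q ∧ p) → ¬(q ∨ q)) ∧ q = I ∧ I = I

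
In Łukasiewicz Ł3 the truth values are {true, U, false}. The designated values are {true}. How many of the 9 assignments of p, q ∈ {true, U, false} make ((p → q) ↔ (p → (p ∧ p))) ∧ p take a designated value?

Designated under: (p=true, q=true).

1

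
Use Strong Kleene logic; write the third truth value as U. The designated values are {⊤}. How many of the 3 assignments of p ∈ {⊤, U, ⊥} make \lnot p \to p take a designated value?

1

p=⊤: ⊤ ✓
p=U: U ·
p=⊥: ⊥ ·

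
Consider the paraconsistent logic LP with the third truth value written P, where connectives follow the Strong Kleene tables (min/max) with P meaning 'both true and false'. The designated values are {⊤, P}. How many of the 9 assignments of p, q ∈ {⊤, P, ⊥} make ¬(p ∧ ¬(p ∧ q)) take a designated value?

Of the 9 assignments, 8 give a value in {⊤, P}.

8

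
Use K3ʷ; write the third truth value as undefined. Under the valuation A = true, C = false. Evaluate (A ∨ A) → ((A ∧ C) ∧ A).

A ∨ A = true ∨ true = true
A ∧ C = true ∧ false = false
(A ∧ C) ∧ A = false ∧ true = false
(A ∨ A) → ((A ∧ C) ∧ A) = true → false = false

false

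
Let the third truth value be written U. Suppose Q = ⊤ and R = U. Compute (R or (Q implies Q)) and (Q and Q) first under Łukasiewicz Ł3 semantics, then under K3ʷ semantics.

⊤; U

In Łukasiewicz Ł3: Q implies Q = ⊤ implies ⊤ = ⊤
R or (Q implies Q) = U or ⊤ = ⊤
Q and Q = ⊤ and ⊤ = ⊤
(R or (Q implies Q)) and (Q and Q) = ⊤ and ⊤ = ⊤
In K3ʷ: Q implies Q = ⊤ implies ⊤ = ⊤
R or (Q implies Q) = U or ⊤ = U
Q and Q = ⊤ and ⊤ = ⊤
(R or (Q implies Q)) and (Q and Q) = U and ⊤ = U
They differ because Łukasiewicz Ł3 and K3ʷ treat U differently under the binary connectives.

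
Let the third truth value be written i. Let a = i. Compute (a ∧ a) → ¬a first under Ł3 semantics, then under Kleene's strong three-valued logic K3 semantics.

In Ł3: a ∧ a = i ∧ i = i
¬a = ¬i = i
(a ∧ a) → ¬a = i → i = 1
In Kleene's strong three-valued logic K3: a ∧ a = i ∧ i = i
¬a = ¬i = i
(a ∧ a) → ¬a = i → i = i  [¬i ∨ i]
They differ because Ł3 and Kleene's strong three-valued logic K3 treat i differently under implication.

1; i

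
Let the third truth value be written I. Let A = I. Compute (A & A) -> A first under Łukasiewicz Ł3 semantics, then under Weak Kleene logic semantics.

In Łukasiewicz Ł3: A & A = I & I = I
(A & A) -> A = I -> I = True  [min(1, 1−½+½)]
In Weak Kleene logic: A & A = I & I = I
(A & A) -> A = I -> I = I
They differ because Łukasiewicz Ł3 and Weak Kleene logic treat I differently under the binary connectives.

True; I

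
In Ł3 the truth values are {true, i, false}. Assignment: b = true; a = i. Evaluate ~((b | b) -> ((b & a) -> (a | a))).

b | b = true | true = true
b & a = true & i = i
a | a = i | i = i
(b & a) -> (a | a) = i -> i = true
(b | b) -> ((b & a) -> (a | a)) = true -> true = true
~((b | b) -> ((b & a) -> (a | a))) = ~true = false

false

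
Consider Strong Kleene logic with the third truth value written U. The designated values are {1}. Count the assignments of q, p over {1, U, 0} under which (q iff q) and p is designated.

Designated under: (q=1, p=1); (q=0, p=1).

2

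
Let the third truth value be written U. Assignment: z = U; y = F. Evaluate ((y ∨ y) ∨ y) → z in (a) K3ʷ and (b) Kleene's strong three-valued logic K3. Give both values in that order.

U; T

In K3ʷ: y ∨ y = F ∨ F = F
(y ∨ y) ∨ y = F ∨ F = F
((y ∨ y) ∨ y) → z = F → U = U
In Kleene's strong three-valued logic K3: y ∨ y = F ∨ F = F
(y ∨ y) ∨ y = F ∨ F = F
((y ∨ y) ∨ y) → z = F → U = T
They differ because K3ʷ and Kleene's strong three-valued logic K3 treat U differently under the binary connectives.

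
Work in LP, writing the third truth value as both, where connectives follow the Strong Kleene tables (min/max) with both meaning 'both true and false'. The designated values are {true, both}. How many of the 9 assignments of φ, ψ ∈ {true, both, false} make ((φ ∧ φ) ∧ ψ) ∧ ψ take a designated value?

4

Designated under: (φ=true, ψ=true); (φ=true, ψ=both); (φ=both, ψ=true); (φ=both, ψ=both).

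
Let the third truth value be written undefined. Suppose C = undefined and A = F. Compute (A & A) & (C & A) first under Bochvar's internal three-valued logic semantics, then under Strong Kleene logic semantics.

undefined; F

In Bochvar's internal three-valued logic: A & A = F & F = F
C & A = undefined & F = undefined
(A & A) & (C & A) = F & undefined = undefined
In Strong Kleene logic: A & A = F & F = F
C & A = undefined & F = F
(A & A) & (C & A) = F & F = F
They differ because Bochvar's internal three-valued logic and Strong Kleene logic treat undefined differently under the binary connectives.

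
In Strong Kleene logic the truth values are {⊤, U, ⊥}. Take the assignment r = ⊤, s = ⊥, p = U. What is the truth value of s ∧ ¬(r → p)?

⊥

r → p = ⊤ → U = U  [¬⊤ ∨ U]
¬(r → p) = ¬U = U
s ∧ ¬(r → p) = ⊥ ∧ U = ⊥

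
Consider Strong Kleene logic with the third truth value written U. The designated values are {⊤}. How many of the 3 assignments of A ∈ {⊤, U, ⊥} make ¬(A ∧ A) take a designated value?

1

A=⊤: ⊥ ·
A=U: U ·
A=⊥: ⊤ ✓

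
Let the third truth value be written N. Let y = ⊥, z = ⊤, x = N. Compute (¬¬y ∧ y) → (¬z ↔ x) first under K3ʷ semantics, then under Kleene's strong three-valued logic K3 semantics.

N; ⊤

In K3ʷ: ¬y = ¬⊥ = ⊤
¬¬y = ¬⊤ = ⊥
¬¬y ∧ y = ⊥ ∧ ⊥ = ⊥
¬z = ¬⊤ = ⊥
¬z ↔ x = ⊥ ↔ N = N
(¬¬y ∧ y) → (¬z ↔ x) = ⊥ → N = N  [any arg is the third value ⇒ result is the third value]
In Kleene's strong three-valued logic K3: ¬y = ¬⊥ = ⊤
¬¬y = ¬⊤ = ⊥
¬¬y ∧ y = ⊥ ∧ ⊥ = ⊥
¬z = ¬⊤ = ⊥
¬z ↔ x = ⊥ ↔ N = N
(¬¬y ∧ y) → (¬z ↔ x) = ⊥ → N = ⊤  [¬⊥ ∨ N]
They differ because K3ʷ and Kleene's strong three-valued logic K3 treat N differently under the binary connectives.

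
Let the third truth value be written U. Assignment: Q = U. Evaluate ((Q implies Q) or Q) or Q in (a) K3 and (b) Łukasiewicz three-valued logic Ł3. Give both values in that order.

In K3: Q implies Q = U implies U = U
(Q implies Q) or Q = U or U = U
((Q implies Q) or Q) or Q = U or U = U
In Łukasiewicz three-valued logic Ł3: Q implies Q = U implies U = True  [min(1, 1−½+½)]
(Q implies Q) or Q = True or U = True
((Q implies Q) or Q) or Q = True or U = True
They differ because K3 and Łukasiewicz three-valued logic Ł3 treat U differently under implication.

U; True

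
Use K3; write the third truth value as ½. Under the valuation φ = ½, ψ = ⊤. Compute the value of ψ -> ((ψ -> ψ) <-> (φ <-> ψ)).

ψ -> ψ = ⊤ -> ⊤ = ⊤
φ <-> ψ = ½ <-> ⊤ = ½
(ψ -> ψ) <-> (φ <-> ψ) = ⊤ <-> ½ = ½
ψ -> ((ψ -> ψ) <-> (φ <-> ψ)) = ⊤ -> ½ = ½  [~⊤ | ½]

½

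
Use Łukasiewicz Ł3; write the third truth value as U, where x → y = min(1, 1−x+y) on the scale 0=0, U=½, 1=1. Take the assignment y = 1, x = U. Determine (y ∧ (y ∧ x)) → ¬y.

U

y ∧ x = 1 ∧ U = U
y ∧ (y ∧ x) = 1 ∧ U = U
¬y = ¬1 = 0
(y ∧ (y ∧ x)) → ¬y = U → 0 = U  [min(1, 1−½+0)]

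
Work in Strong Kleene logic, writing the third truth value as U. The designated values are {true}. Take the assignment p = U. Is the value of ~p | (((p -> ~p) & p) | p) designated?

No

~p = ~U = U
~p = ~U = U
p -> ~p = U -> U = U  [~U | U]
(p -> ~p) & p = U & U = U
((p -> ~p) & p) | p = U | U = U
~p | (((p -> ~p) & p) | p) = U | U = U
U ∉ {true}.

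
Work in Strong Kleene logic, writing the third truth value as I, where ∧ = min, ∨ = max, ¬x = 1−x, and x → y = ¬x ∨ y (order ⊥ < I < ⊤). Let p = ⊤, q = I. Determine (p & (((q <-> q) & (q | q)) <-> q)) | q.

I

q <-> q = I <-> I = I
q | q = I | I = I
(q <-> q) & (q | q) = I & I = I
((q <-> q) & (q | q)) <-> q = I <-> I = I
p & (((q <-> q) & (q | q)) <-> q) = ⊤ & I = I
(p & (((q <-> q) & (q | q)) <-> q)) | q = I | I = I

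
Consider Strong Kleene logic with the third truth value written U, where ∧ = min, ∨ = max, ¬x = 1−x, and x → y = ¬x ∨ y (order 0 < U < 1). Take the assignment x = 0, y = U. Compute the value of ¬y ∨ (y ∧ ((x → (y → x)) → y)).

U

¬y = ¬U = U
y → x = U → 0 = U  [¬U ∨ 0]
x → (y → x) = 0 → U = 1
(x → (y → x)) → y = 1 → U = U
y ∧ ((x → (y → x)) → y) = U ∧ U = U
¬y ∨ (y ∧ ((x → (y → x)) → y)) = U ∨ U = U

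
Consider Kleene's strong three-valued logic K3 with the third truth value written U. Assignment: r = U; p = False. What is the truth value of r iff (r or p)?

r or p = U or False = U
r iff (r or p) = U iff U = U

U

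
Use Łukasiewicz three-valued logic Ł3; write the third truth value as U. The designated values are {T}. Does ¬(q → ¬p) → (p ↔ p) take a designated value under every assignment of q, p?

Yes

Every assignment of q, p over {T, U, F} gives a value in {T}.
In particular, with q=U, p=U: ¬(q → ¬p) → (p ↔ p) = T.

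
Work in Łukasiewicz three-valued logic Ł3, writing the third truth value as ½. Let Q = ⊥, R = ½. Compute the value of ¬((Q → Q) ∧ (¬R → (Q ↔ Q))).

⊥

Q → Q = ⊥ → ⊥ = ⊤
¬R = ¬½ = ½
Q ↔ Q = ⊥ ↔ ⊥ = ⊤
¬R → (Q ↔ Q) = ½ → ⊤ = ⊤
(Q → Q) ∧ (¬R → (Q ↔ Q)) = ⊤ ∧ ⊤ = ⊤
¬((Q → Q) ∧ (¬R → (Q ↔ Q))) = ¬⊤ = ⊥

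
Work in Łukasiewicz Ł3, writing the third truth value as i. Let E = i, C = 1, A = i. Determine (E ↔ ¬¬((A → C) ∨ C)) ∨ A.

i

A → C = i → 1 = 1  [min(1, 1−½+1)]
(A → C) ∨ C = 1 ∨ 1 = 1
¬((A → C) ∨ C) = ¬1 = 0
¬¬((A → C) ∨ C) = ¬0 = 1
E ↔ ¬¬((A → C) ∨ C) = i ↔ 1 = i
(E ↔ ¬¬((A → C) ∨ C)) ∨ A = i ∨ i = i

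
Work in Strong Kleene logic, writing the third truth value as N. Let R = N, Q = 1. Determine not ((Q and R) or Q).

0

Q and R = 1 and N = N
(Q and R) or Q = N or 1 = 1
not ((Q and R) or Q) = not 1 = 0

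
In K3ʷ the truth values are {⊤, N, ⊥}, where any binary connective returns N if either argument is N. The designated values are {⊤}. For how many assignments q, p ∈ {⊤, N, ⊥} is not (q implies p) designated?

1

Designated under: (q=⊤, p=⊥).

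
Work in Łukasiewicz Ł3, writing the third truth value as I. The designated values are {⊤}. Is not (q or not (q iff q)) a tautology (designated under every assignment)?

No

Countermodel: q=⊤ gives ⊥, which is not designated.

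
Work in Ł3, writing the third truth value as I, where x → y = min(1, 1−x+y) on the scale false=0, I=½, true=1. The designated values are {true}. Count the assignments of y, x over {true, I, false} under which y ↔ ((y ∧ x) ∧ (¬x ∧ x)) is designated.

4

Designated under: (y=I, x=I); (y=false, x=true); (y=false, x=I); (y=false, x=false).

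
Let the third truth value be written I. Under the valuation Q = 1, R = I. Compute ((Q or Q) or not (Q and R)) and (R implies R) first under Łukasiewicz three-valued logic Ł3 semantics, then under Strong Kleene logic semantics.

1; I

In Łukasiewicz three-valued logic Ł3: Q or Q = 1 or 1 = 1
Q and R = 1 and I = I
not (Q and R) = not I = I
(Q or Q) or not (Q and R) = 1 or I = 1
R implies R = I implies I = 1  [min(1, 1−½+½)]
((Q or Q) or not (Q and R)) and (R implies R) = 1 and 1 = 1
In Strong Kleene logic: Q or Q = 1 or 1 = 1
Q and R = 1 and I = I
not (Q and R) = not I = I
(Q or Q) or not (Q and R) = 1 or I = 1
R implies R = I implies I = I  [not I or I]
((Q or Q) or not (Q and R)) and (R implies R) = 1 and I = I
They differ because Łukasiewicz three-valued logic Ł3 and Strong Kleene logic treat I differently under implication.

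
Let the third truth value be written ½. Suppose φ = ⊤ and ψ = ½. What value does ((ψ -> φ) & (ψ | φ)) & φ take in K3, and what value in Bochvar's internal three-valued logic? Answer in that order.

⊤; ½

In K3: ψ -> φ = ½ -> ⊤ = ⊤  [~½ | ⊤]
ψ | φ = ½ | ⊤ = ⊤
(ψ -> φ) & (ψ | φ) = ⊤ & ⊤ = ⊤
((ψ -> φ) & (ψ | φ)) & φ = ⊤ & ⊤ = ⊤
In Bochvar's internal three-valued logic: ψ -> φ = ½ -> ⊤ = ½
ψ | φ = ½ | ⊤ = ½
(ψ -> φ) & (ψ | φ) = ½ & ½ = ½
((ψ -> φ) & (ψ | φ)) & φ = ½ & ⊤ = ½
They differ because K3 and Bochvar's internal three-valued logic treat ½ differently under the binary connectives.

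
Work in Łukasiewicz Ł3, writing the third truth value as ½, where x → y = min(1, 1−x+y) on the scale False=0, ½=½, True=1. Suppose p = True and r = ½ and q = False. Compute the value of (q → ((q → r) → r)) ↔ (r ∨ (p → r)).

q → r = False → ½ = True  [min(1, 1−0+½)]
(q → r) → r = True → ½ = ½
q → ((q → r) → r) = False → ½ = True
p → r = True → ½ = ½
r ∨ (p → r) = ½ ∨ ½ = ½
(q → ((q → r) → r)) ↔ (r ∨ (p → r)) = True ↔ ½ = ½

½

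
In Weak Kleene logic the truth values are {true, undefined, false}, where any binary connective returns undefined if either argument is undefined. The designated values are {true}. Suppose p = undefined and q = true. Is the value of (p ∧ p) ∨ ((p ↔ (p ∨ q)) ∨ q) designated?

No

p ∧ p = undefined ∧ undefined = undefined
p ∨ q = undefined ∨ true = undefined
p ↔ (p ∨ q) = undefined ↔ undefined = undefined
(p ↔ (p ∨ q)) ∨ q = undefined ∨ true = undefined
(p ∧ p) ∨ ((p ↔ (p ∨ q)) ∨ q) = undefined ∨ undefined = undefined
undefined ∉ {true}.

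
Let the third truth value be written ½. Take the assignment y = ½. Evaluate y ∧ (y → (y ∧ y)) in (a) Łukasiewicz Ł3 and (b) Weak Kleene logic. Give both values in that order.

½; ½

In Łukasiewicz Ł3: y ∧ y = ½ ∧ ½ = ½
y → (y ∧ y) = ½ → ½ = ⊤
y ∧ (y → (y ∧ y)) = ½ ∧ ⊤ = ½
In Weak Kleene logic: y ∧ y = ½ ∧ ½ = ½
y → (y ∧ y) = ½ → ½ = ½  [any arg is the third value ⇒ result is the third value]
y ∧ (y → (y ∧ y)) = ½ ∧ ½ = ½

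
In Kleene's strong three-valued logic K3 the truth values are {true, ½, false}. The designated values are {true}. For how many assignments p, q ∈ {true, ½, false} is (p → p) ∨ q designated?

Of the 9 assignments, 7 give a value in {true}.

7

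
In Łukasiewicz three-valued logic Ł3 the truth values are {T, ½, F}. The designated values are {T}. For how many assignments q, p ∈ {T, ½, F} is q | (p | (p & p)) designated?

5

Of the 9 assignments, 5 give a value in {T}.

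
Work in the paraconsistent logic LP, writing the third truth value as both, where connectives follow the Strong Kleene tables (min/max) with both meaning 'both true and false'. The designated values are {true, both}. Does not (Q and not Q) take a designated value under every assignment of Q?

Yes

Every assignment of Q over {true, both, false} gives a value in {true, both}.
In particular, with Q=both: not (Q and not Q) = both.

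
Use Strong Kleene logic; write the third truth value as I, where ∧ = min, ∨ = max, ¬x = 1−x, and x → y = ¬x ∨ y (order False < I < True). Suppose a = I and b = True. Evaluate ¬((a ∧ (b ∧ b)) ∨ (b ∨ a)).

b ∧ b = True ∧ True = True
a ∧ (b ∧ b) = I ∧ True = I
b ∨ a = True ∨ I = True
(a ∧ (b ∧ b)) ∨ (b ∨ a) = I ∨ True = True
¬((a ∧ (b ∧ b)) ∨ (b ∨ a)) = ¬True = False

False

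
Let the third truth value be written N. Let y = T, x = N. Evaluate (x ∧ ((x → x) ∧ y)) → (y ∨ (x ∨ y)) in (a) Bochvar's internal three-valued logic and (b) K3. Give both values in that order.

N; T

In Bochvar's internal three-valued logic: x → x = N → N = N
(x → x) ∧ y = N ∧ T = N
x ∧ ((x → x) ∧ y) = N ∧ N = N
x ∨ y = N ∨ T = N
y ∨ (x ∨ y) = T ∨ N = N
(x ∧ ((x → x) ∧ y)) → (y ∨ (x ∨ y)) = N → N = N
In K3: x → x = N → N = N
(x → x) ∧ y = N ∧ T = N
x ∧ ((x → x) ∧ y) = N ∧ N = N
x ∨ y = N ∨ T = T
y ∨ (x ∨ y) = T ∨ T = T
(x ∧ ((x → x) ∧ y)) → (y ∨ (x ∨ y)) = N → T = T
They differ because Bochvar's internal three-valued logic and K3 treat N differently under the binary connectives.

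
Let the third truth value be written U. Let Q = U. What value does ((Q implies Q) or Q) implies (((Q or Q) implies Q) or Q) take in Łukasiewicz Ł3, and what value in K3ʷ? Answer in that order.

T; U

In Łukasiewicz Ł3: Q implies Q = U implies U = T
(Q implies Q) or Q = T or U = T
Q or Q = U or U = U
(Q or Q) implies Q = U implies U = T
((Q or Q) implies Q) or Q = T or U = T
((Q implies Q) or Q) implies (((Q or Q) implies Q) or Q) = T implies T = T
In K3ʷ: Q implies Q = U implies U = U  [any arg is the third value ⇒ result is the third value]
(Q implies Q) or Q = U or U = U
Q or Q = U or U = U
(Q or Q) implies Q = U implies U = U
((Q or Q) implies Q) or Q = U or U = U
((Q implies Q) or Q) implies (((Q or Q) implies Q) or Q) = U implies U = U
They differ because Łukasiewicz Ł3 and K3ʷ treat U differently under the binary connectives.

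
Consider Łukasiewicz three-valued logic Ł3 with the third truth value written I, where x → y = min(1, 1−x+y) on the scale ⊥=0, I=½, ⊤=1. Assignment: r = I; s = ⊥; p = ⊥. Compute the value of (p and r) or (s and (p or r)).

⊥

p and r = ⊥ and I = ⊥
p or r = ⊥ or I = I
s and (p or r) = ⊥ and I = ⊥
(p and r) or (s and (p or r)) = ⊥ or ⊥ = ⊥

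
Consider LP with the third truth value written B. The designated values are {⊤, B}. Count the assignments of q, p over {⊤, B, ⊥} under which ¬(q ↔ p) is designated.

Of the 9 assignments, 7 give a value in {⊤, B}.

7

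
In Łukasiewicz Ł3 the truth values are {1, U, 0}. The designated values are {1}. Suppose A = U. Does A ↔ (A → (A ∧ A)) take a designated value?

No

A ∧ A = U ∧ U = U
A → (A ∧ A) = U → U = 1
A ↔ (A → (A ∧ A)) = U ↔ 1 = U
U ∉ {1}.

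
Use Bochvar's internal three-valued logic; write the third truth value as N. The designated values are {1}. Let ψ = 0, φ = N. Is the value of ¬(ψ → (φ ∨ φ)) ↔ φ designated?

No

φ ∨ φ = N ∨ N = N
ψ → (φ ∨ φ) = 0 → N = N  [any arg is the third value ⇒ result is the third value]
¬(ψ → (φ ∨ φ)) = ¬N = N
¬(ψ → (φ ∨ φ)) ↔ φ = N ↔ N = N
N ∉ {1}.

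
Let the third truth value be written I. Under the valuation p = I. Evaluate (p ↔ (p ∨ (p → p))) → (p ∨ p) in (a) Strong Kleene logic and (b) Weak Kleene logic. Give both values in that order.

In Strong Kleene logic: p → p = I → I = I  [¬I ∨ I]
p ∨ (p → p) = I ∨ I = I
p ↔ (p ∨ (p → p)) = I ↔ I = I
p ∨ p = I ∨ I = I
(p ↔ (p ∨ (p → p))) → (p ∨ p) = I → I = I
In Weak Kleene logic: p → p = I → I = I  [any arg is the third value ⇒ result is the third value]
p ∨ (p → p) = I ∨ I = I
p ↔ (p ∨ (p → p)) = I ↔ I = I
p ∨ p = I ∨ I = I
(p ↔ (p ∨ (p → p))) → (p ∨ p) = I → I = I

I; I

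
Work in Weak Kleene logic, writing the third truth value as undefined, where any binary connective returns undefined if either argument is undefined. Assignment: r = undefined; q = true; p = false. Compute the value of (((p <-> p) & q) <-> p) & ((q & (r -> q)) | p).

undefined

p <-> p = false <-> false = true
(p <-> p) & q = true & true = true
((p <-> p) & q) <-> p = true <-> false = false
r -> q = undefined -> true = undefined
q & (r -> q) = true & undefined = undefined
(q & (r -> q)) | p = undefined | false = undefined
(((p <-> p) & q) <-> p) & ((q & (r -> q)) | p) = false & undefined = undefined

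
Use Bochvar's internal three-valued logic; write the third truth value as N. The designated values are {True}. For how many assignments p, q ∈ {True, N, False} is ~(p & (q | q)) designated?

Designated under: (p=True, q=False); (p=False, q=True); (p=False, q=False).

3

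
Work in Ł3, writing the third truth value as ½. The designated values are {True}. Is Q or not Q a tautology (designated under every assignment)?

No

Countermodel: Q=½ gives ½, which is not designated.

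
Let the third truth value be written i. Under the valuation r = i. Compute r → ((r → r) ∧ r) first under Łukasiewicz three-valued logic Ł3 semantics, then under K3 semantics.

In Łukasiewicz three-valued logic Ł3: r → r = i → i = ⊤  [min(1, 1−½+½)]
(r → r) ∧ r = ⊤ ∧ i = i
r → ((r → r) ∧ r) = i → i = ⊤
In K3: r → r = i → i = i
(r → r) ∧ r = i ∧ i = i
r → ((r → r) ∧ r) = i → i = i
They differ because Łukasiewicz three-valued logic Ł3 and K3 treat i differently under implication.

⊤; i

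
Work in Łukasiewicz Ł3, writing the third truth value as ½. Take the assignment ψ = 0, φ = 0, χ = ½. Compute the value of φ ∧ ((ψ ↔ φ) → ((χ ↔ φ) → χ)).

0

ψ ↔ φ = 0 ↔ 0 = 1
χ ↔ φ = ½ ↔ 0 = ½  [1 − |½−0|]
(χ ↔ φ) → χ = ½ → ½ = 1
(ψ ↔ φ) → ((χ ↔ φ) → χ) = 1 → 1 = 1
φ ∧ ((ψ ↔ φ) → ((χ ↔ φ) → χ)) = 0 ∧ 1 = 0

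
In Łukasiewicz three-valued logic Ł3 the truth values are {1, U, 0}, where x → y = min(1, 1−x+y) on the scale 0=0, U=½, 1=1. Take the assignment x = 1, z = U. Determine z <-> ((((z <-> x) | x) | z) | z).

z <-> x = U <-> 1 = U
(z <-> x) | x = U | 1 = 1
((z <-> x) | x) | z = 1 | U = 1
(((z <-> x) | x) | z) | z = 1 | U = 1
z <-> ((((z <-> x) | x) | z) | z) = U <-> 1 = U

U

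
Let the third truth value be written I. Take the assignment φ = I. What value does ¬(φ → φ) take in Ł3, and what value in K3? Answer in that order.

In Ł3: φ → φ = I → I = T  [min(1, 1−½+½)]
¬(φ → φ) = ¬T = F
In K3: φ → φ = I → I = I  [¬I ∨ I]
¬(φ → φ) = ¬I = I
They differ because Ł3 and K3 treat I differently under implication.

F; I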